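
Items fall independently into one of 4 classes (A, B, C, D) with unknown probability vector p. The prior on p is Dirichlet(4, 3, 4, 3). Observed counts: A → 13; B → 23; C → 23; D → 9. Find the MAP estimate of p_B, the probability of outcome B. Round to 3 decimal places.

The posterior is Dirichlet(αᵢ + nᵢ) = Dirichlet(17, 26, 27, 12).
For a Dirichlet(a₁,…,a_K) with all aᵢ > 1, the mode has j-th component (aⱼ − 1)/(Σaᵢ − K).
Here Σaᵢ = 82 and K = 4, so p_B = (26 − 1)/(82 − 4) = 25/78 ≈ 0.321.

MAP estimate of p_B = 0.321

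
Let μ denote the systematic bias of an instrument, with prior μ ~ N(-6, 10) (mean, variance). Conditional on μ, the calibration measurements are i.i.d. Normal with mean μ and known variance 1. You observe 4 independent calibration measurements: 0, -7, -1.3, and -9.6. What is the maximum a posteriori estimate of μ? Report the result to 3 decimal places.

n = 4; x̄ = (0 + (-7) + (-1.3) + (-9.6))/4 = -17.9/4 = -4.475.
For a Normal prior and Normal likelihood with known variance, the posterior is Normal; its mode equals its mean, the precision-weighted average.
Prior precision 1/σ₀² = 1/10 = 0.1; data precision n/σ² = 4/1 = 4.
μ̂ = (0.1·(-6) + 4·(-4.475)) / (0.1 + 4) = (-18.5)/4.1 = -185/41 ≈ -4.512.

μ̂_MAP = -4.512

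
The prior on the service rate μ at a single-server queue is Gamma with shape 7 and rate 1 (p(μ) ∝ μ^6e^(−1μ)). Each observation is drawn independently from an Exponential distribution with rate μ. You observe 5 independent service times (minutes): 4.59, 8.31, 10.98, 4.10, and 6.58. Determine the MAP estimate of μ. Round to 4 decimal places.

μ̂_MAP = 0.3093

The Exponential(rate=μ) likelihood is ∝ μ^n e^(−μΣtᵢ). Here n = 5 and Σtᵢ = 4.59 + 8.31 + 10.98 + 4.10 + 6.58 = 34.56.
Posterior ∝ μ^6e^(−1μ) · μ^5e^(−34.56μ) = μ^11e^(−35.56μ), i.e. Gamma(12, 35.56).
Mode = (a−1)/b = 11/35.56 ≈ 0.3093.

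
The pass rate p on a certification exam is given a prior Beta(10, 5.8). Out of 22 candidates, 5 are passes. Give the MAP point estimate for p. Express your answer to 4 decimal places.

p̂_MAP = 0.3911

Prior: Beta(10, 5.8).
Data: 5 successes in 22 trials. The binomial likelihood contributes p^5(1−p)^17, so the posterior is Beta(10+5, 5.8+17) = Beta(15, 22.8).
For Beta(a, b) with a, b > 1 the mode is (a−1)/(a+b−2) = 14/35.8 ≈ 0.3911.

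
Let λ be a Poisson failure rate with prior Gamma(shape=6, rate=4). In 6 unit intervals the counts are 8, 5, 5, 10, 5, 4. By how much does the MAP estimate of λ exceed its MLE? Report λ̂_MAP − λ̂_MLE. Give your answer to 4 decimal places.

Σxᵢ = 37. Posterior is Gamma(43, 10); MAP = (43−1)/10 = 42/10 ≈ 4.20000.
MLE = x̄ = 37/6 ≈ 6.16667.
Difference = 42/10 − 37/6 = -59/30 ≈ -1.9667.

MAP − MLE = -1.9667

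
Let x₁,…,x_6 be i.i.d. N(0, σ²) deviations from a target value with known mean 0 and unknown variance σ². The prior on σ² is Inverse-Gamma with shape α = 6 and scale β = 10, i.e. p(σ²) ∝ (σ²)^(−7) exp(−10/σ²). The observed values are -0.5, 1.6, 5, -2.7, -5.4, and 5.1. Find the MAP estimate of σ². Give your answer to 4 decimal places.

σ̂²_MAP = 5.5135

Sum of squared deviations about the known mean: SS = (-0.5−0)² + (1.6−0)² + (5−0)² + (-2.7−0)² + (-5.4−0)² + (5.1−0)² = 90.27.
The Normal likelihood contributes (σ²)^(−n/2) exp(−SS/(2σ²)), so the posterior is Inverse-Gamma(α + n/2, β + SS/2) = Inverse-Gamma(9, 55.135).
The mode of Inverse-Gamma(a, b) is b/(a+1) = 55.135/10 ≈ 5.5135.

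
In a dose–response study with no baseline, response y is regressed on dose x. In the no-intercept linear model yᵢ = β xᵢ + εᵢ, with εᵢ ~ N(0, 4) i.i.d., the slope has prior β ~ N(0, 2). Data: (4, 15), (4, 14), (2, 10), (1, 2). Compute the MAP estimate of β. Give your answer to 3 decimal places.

β̂_MAP = 3.538

log p(β | y) = −Σ(yᵢ − βxᵢ)²/(2·4) − β²/(2·2) + const.
Setting the derivative to zero: Σxᵢ(yᵢ − βxᵢ)/4 − β/2 = 0, so β = Σxᵢyᵢ / (Σxᵢ² + σ²/τ²).
Σxᵢyᵢ = 4·15 + 4·14 + 2·10 + 1·2 = 138; Σxᵢ² = 37; σ²/τ² = 2.
β̂_MAP = 138 / (37 + 2) = 138/39 ≈ 3.538.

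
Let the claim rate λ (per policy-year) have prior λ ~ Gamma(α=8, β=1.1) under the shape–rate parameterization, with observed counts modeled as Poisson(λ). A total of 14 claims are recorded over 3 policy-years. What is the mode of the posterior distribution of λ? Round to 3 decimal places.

λ̂_MAP = 5.122

Σxᵢ = 14, n = 3.
Posterior ∝ λ^7e^(−1.1λ) · λ^14e^(−3λ) = λ^21e^(−4.1λ), i.e. Gamma(shape=22, rate=4.1).
The mode of a Gamma(a, b) with a ≥ 1 (shape–rate) is (a−1)/b = 21/4.1 ≈ 5.122.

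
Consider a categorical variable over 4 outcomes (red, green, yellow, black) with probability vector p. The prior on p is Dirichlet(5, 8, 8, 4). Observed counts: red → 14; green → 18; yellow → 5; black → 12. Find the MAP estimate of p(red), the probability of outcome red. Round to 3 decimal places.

MAP estimate of p(red) = 0.257

The posterior is Dirichlet(αᵢ + nᵢ) = Dirichlet(19, 26, 13, 16).
For a Dirichlet(a₁,…,a_K) with all aᵢ > 1, the mode has j-th component (aⱼ − 1)/(Σaᵢ − K).
Here Σaᵢ = 74 and K = 4, so p(red) = (19 − 1)/(74 − 4) = 18/70 ≈ 0.257.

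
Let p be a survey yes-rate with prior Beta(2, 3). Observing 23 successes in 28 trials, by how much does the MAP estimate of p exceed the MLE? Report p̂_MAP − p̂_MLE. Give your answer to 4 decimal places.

Posterior is Beta(25, 8); MAP = (25−1)/(33−2) = 24/31 ≈ 0.77419.
MLE ignores the prior: p̂_MLE = k/n = 23/28 ≈ 0.82143.
Difference = 24/31 − 23/28 = -41/868 ≈ -0.0472.

MAP − MLE = -0.0472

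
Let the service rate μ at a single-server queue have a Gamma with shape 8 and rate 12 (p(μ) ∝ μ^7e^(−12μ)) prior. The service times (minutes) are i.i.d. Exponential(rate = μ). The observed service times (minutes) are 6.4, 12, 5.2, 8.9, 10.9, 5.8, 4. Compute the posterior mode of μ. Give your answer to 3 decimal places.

The Exponential(rate=μ) likelihood is ∝ μ^n e^(−μΣtᵢ). Here n = 7 and Σtᵢ = 6.4 + 12 + 5.2 + 8.9 + 10.9 + 5.8 + 4 = 53.2.
Posterior ∝ μ^7e^(−12μ) · μ^7e^(−53.2μ) = μ^14e^(−65.2μ), i.e. Gamma(15, 65.2).
Mode = (a−1)/b = 14/65.2 ≈ 0.215.

μ̂_MAP = 0.215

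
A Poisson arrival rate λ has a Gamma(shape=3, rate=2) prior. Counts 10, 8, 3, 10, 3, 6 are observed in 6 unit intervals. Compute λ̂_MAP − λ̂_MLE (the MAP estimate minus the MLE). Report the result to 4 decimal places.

Σxᵢ = 40. Posterior is Gamma(43, 8); MAP = (43−1)/8 = 42/8 ≈ 5.25000.
MLE = x̄ = 40/6 ≈ 6.66667.
Difference = 42/8 − 40/6 = -17/12 ≈ -1.4167.

MAP − MLE = -1.4167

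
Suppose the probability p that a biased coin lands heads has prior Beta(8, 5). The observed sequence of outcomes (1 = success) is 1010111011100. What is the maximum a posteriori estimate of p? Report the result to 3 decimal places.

Prior: Beta(8, 5).
Data: 8 successes in 13 trials (from the sequence). The binomial likelihood contributes p^8(1−p)^5, so the posterior is Beta(8+8, 5+5) = Beta(16, 10).
For Beta(a, b) with a, b > 1 the mode is (a−1)/(a+b−2) = 15/24 ≈ 0.625.

p̂_MAP = 0.625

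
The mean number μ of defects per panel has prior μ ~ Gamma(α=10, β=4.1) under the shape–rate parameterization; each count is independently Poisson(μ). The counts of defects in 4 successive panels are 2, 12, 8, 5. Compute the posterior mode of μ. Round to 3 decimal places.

μ̂_MAP = 4.444

Σxᵢ = 2+12+8+5 = 27, with n = 4.
Posterior ∝ μ^9e^(−4.1μ) · μ^27e^(−4μ) = μ^36e^(−8.1μ), i.e. Gamma(shape=37, rate=8.1).
The mode of a Gamma(a, b) with a ≥ 1 (shape–rate) is (a−1)/b = 36/8.1 ≈ 4.444.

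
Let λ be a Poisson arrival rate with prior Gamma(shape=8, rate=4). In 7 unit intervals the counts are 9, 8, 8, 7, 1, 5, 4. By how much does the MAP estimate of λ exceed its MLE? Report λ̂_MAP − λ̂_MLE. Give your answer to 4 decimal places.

Σxᵢ = 42. Posterior is Gamma(50, 11); MAP = (50−1)/11 = 49/11 ≈ 4.45455.
MLE = x̄ = 42/7 ≈ 6.00000.
Difference = 49/11 − 42/7 = -17/11 ≈ -1.5455.

MAP − MLE = -1.5455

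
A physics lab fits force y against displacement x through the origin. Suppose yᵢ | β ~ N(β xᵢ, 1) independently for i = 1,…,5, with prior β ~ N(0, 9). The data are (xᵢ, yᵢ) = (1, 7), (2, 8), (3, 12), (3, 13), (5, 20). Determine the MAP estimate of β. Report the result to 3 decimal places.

log p(β | y) = −Σ(yᵢ − βxᵢ)²/(2·1) − β²/(2·9) + const.
Setting the derivative to zero: Σxᵢ(yᵢ − βxᵢ)/1 − β/9 = 0, so β = Σxᵢyᵢ / (Σxᵢ² + σ²/τ²).
Σxᵢyᵢ = 1·7 + 2·8 + 3·12 + 3·13 + 5·20 = 198; Σxᵢ² = 48; σ²/τ² = 1/9.
β̂_MAP = 198 / (48 + 1/9) = 198/(433/9) = 1782/433 ≈ 4.115.

β̂_MAP = 4.115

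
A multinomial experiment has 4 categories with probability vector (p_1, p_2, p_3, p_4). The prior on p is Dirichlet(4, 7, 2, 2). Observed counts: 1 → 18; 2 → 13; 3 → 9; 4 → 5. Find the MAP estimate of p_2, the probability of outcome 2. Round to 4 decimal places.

The posterior is Dirichlet(αᵢ + nᵢ) = Dirichlet(22, 20, 11, 7).
For a Dirichlet(a₁,…,a_K) with all aᵢ > 1, the mode has j-th component (aⱼ − 1)/(Σaᵢ − K).
Here Σaᵢ = 60 and K = 4, so p_2 = (20 − 1)/(60 − 4) = 19/56 ≈ 0.3393.

MAP estimate: 0.3393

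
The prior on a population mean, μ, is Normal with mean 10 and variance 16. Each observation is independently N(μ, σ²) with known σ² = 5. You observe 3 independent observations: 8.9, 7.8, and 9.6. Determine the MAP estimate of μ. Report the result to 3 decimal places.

n = 3; x̄ = (8.9 + 7.8 + 9.6)/3 = 26.3/3 = 263/30 ≈ 8.7667.
For a Normal prior and Normal likelihood with known variance, the posterior is Normal; its mode equals its mean, the precision-weighted average.
Prior precision 1/σ₀² = 1/16 = 0.0625; data precision n/σ² = 3/5 = 0.6.
μ̂ = (0.0625·10 + 0.6·(263/30)) / (0.0625 + 0.6) = 5.885/0.6625 = 2354/265 ≈ 8.883.

μ̂_MAP = 8.883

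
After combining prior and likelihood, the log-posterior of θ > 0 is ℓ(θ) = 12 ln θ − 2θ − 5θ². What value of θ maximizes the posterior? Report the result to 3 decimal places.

θ̂_MAP = 1.000

ℓ'(θ) = 12/θ − 2 − 10θ. Setting this to zero and multiplying by θ: 10θ² + 2θ − 12 = 0.
θ = (−2 + √(2² + 4·10·12)) / (2·10) = (−2 + √484) / 20 = (−2 + 22)/20 = 1.
ℓ''(θ) = −12/θ² − 10 < 0, confirming a maximum.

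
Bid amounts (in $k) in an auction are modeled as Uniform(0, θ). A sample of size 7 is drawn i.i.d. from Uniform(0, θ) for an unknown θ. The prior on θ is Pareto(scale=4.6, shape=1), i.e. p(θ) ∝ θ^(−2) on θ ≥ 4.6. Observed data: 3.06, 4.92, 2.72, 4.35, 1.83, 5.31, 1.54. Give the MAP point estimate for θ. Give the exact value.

θ̂_MAP = 5.31

The Uniform(0, θ) likelihood is θ^(−n) for θ ≥ max(xᵢ), zero otherwise. Here max(xᵢ) = 5.31.
Posterior ∝ θ^(−2) · θ^(−7) = θ^(−9) on θ ≥ max(4.6, 5.31) = 5.31.
This density is strictly decreasing in θ, so the posterior mode lies at the lower boundary of the support.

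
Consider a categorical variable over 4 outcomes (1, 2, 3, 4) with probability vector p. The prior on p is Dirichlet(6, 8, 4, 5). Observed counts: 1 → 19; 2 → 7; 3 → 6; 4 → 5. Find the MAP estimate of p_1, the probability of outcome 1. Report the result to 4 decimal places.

MAP estimate: 0.4286

The posterior is Dirichlet(αᵢ + nᵢ) = Dirichlet(25, 15, 10, 10).
For a Dirichlet(a₁,…,a_K) with all aᵢ > 1, the mode has j-th component (aⱼ − 1)/(Σaᵢ − K).
Here Σaᵢ = 60 and K = 4, so p_1 = (25 − 1)/(60 − 4) = 24/56 ≈ 0.4286.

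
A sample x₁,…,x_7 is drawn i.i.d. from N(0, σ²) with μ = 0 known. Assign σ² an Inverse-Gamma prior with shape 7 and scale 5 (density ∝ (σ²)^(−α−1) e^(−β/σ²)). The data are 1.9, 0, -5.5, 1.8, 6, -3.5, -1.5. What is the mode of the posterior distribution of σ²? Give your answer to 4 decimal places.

Sum of squared deviations about the known mean: SS = (1.9−0)² + (0−0)² + (-5.5−0)² + (1.8−0)² + (6−0)² + (-3.5−0)² + (-1.5−0)² = 87.6.
The Normal likelihood contributes (σ²)^(−n/2) exp(−SS/(2σ²)), so the posterior is Inverse-Gamma(α + n/2, β + SS/2) = Inverse-Gamma(10.5, 48.8).
The mode of Inverse-Gamma(a, b) is b/(a+1) = 48.8/11.5 ≈ 4.2435.

σ̂²_MAP = 4.2435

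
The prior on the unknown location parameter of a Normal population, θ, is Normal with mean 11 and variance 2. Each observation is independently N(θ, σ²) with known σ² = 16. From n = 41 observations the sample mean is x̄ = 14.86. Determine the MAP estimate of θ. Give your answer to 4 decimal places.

n = 41, x̄ = 14.86.
For a Normal prior and Normal likelihood with known variance, the posterior is Normal; its mode equals its mean, the precision-weighted average.
Prior precision 1/σ₀² = 1/2 = 0.5; data precision n/σ² = 41/16 = 2.5625.
θ̂ = (0.5·11 + 2.5625·14.86) / (0.5 + 2.5625) = 43.57875/3.0625 = 34863/2450 ≈ 14.2298.

θ̂_MAP = 14.2298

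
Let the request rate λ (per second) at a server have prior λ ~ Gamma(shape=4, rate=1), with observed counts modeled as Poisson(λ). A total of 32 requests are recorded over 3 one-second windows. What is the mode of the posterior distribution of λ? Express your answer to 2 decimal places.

λ̂_MAP = 8.75

Σxᵢ = 32, n = 3.
Posterior ∝ λ^3e^(−1λ) · λ^32e^(−3λ) = λ^35e^(−4λ), i.e. Gamma(shape=36, rate=4).
The mode of a Gamma(a, b) with a ≥ 1 (shape–rate) is (a−1)/b = 35/4 ≈ 8.75.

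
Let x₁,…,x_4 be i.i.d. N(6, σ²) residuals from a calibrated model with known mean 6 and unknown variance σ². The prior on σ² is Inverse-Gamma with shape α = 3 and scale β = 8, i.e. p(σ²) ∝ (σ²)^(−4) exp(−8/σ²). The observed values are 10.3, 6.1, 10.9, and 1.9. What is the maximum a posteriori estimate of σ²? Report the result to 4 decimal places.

σ̂²_MAP = 6.2767

Sum of squared deviations about the known mean: SS = (10.3−6)² + (6.1−6)² + (10.9−6)² + (1.9−6)² = 59.32.
The Normal likelihood contributes (σ²)^(−n/2) exp(−SS/(2σ²)), so the posterior is Inverse-Gamma(α + n/2, β + SS/2) = Inverse-Gamma(5, 37.66).
The mode of Inverse-Gamma(a, b) is b/(a+1) = 37.66/6 ≈ 6.2767.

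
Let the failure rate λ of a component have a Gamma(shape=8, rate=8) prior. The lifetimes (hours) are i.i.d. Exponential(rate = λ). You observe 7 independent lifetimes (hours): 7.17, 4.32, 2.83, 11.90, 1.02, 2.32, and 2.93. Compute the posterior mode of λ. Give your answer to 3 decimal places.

The Exponential(rate=λ) likelihood is ∝ λ^n e^(−λΣtᵢ). Here n = 7 and Σtᵢ = 7.17 + 4.32 + 2.83 + 11.90 + 1.02 + 2.32 + 2.93 = 32.49.
Posterior ∝ λ^7e^(−8λ) · λ^7e^(−32.49λ) = λ^14e^(−40.49λ), i.e. Gamma(15, 40.49).
Mode = (a−1)/b = 14/40.49 ≈ 0.346.

λ̂_MAP = 0.346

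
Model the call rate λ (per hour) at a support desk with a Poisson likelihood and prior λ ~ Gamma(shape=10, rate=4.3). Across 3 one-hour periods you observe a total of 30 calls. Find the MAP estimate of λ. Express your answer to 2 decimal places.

Σxᵢ = 30, n = 3.
Posterior ∝ λ^9e^(−4.3λ) · λ^30e^(−3λ) = λ^39e^(−7.3λ), i.e. Gamma(shape=40, rate=7.3).
The mode of a Gamma(a, b) with a ≥ 1 (shape–rate) is (a−1)/b = 39/7.3 ≈ 5.34.

λ̂_MAP = 5.34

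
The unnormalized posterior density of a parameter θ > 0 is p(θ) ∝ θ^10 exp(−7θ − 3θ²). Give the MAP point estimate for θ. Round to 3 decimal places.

θ̂_MAP = 0.833

ℓ'(θ) = 10/θ − 7 − 6θ. Setting this to zero and multiplying by θ: 6θ² + 7θ − 10 = 0.
θ = (−7 + √(7² + 4·6·10)) / (2·6) = (−7 + √289) / 12 = (−7 + 17)/12 = 5/6.
ℓ''(θ) = −10/θ² − 6 < 0, confirming a maximum.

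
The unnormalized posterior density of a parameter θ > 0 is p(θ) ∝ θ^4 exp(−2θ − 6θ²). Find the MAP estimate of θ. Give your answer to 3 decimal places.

θ̂_MAP = 0.500

ℓ'(θ) = 4/θ − 2 − 12θ. Setting this to zero and multiplying by θ: 12θ² + 2θ − 4 = 0.
θ = (−2 + √(2² + 4·12·4)) / (2·12) = (−2 + √196) / 24 = (−2 + 14)/24 = 1/2.
ℓ''(θ) = −4/θ² − 12 < 0, confirming a maximum.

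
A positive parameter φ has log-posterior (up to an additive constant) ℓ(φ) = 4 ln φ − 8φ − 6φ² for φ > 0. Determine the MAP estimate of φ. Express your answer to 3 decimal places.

ℓ'(φ) = 4/φ − 8 − 12φ. Setting this to zero and multiplying by φ: 12φ² + 8φ − 4 = 0.
φ = (−8 + √(8² + 4·12·4)) / (2·12) = (−8 + √256) / 24 = (−8 + 16)/24 = 1/3.
ℓ''(φ) = −4/φ² − 12 < 0, confirming a maximum.

φ̂_MAP = 0.333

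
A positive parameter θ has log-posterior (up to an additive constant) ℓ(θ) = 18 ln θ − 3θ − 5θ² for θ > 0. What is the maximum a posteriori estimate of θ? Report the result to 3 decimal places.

ℓ'(θ) = 18/θ − 3 − 10θ. Setting this to zero and multiplying by θ: 10θ² + 3θ − 18 = 0.
θ = (−3 + √(3² + 4·10·18)) / (2·10) = (−3 + √729) / 20 = (−3 + 27)/20 = 6/5.
ℓ''(θ) = −18/θ² − 10 < 0, confirming a maximum.

θ̂_MAP = 1.200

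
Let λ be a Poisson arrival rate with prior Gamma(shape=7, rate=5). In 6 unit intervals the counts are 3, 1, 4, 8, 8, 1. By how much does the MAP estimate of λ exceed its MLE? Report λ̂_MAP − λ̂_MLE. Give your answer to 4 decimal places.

MAP − MLE = -1.3485

Σxᵢ = 25. Posterior is Gamma(32, 11); MAP = (32−1)/11 = 31/11 ≈ 2.81818.
MLE = x̄ = 25/6 ≈ 4.16667.
Difference = 31/11 − 25/6 = -89/66 ≈ -1.3485.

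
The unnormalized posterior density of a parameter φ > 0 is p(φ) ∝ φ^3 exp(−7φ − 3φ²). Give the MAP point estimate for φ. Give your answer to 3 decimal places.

ℓ'(φ) = 3/φ − 7 − 6φ. Setting this to zero and multiplying by φ: 6φ² + 7φ − 3 = 0.
φ = (−7 + √(7² + 4·6·3)) / (2·6) = (−7 + √121) / 12 = (−7 + 11)/12 = 1/3.
ℓ''(φ) = −3/φ² − 6 < 0, confirming a maximum.

φ̂_MAP = 0.333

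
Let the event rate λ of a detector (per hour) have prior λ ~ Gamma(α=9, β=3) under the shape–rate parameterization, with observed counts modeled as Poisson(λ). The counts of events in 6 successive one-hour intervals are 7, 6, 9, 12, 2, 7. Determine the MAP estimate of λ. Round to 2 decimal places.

Σxᵢ = 7+6+9+12+2+7 = 43, with n = 6.
Posterior ∝ λ^8e^(−3λ) · λ^43e^(−6λ) = λ^51e^(−9λ), i.e. Gamma(shape=52, rate=9).
The mode of a Gamma(a, b) with a ≥ 1 (shape–rate) is (a−1)/b = 51/9 ≈ 5.67.

λ̂_MAP = 5.67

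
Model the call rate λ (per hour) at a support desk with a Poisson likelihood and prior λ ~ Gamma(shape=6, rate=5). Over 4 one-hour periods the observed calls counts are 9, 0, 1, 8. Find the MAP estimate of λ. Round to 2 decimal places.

Σxᵢ = 9+0+1+8 = 18, with n = 4.
Posterior ∝ λ^5e^(−5λ) · λ^18e^(−4λ) = λ^23e^(−9λ), i.e. Gamma(shape=24, rate=9).
The mode of a Gamma(a, b) with a ≥ 1 (shape–rate) is (a−1)/b = 23/9 ≈ 2.56.

λ̂_MAP = 2.56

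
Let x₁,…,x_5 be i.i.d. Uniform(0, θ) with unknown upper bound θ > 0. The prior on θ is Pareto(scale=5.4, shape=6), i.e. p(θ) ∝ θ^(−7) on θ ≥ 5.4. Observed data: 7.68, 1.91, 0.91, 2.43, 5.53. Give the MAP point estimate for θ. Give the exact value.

θ̂_MAP = 7.68

The Uniform(0, θ) likelihood is θ^(−n) for θ ≥ max(xᵢ), zero otherwise. Here max(xᵢ) = 7.68.
Posterior ∝ θ^(−7) · θ^(−5) = θ^(−12) on θ ≥ max(5.4, 7.68) = 7.68.
This density is strictly decreasing in θ, so the posterior mode lies at the lower boundary of the support.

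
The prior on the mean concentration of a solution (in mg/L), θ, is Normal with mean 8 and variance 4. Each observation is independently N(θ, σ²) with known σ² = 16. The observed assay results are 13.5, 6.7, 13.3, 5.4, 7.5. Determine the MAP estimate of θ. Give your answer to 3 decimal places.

n = 5; x̄ = (13.5 + 6.7 + 13.3 + 5.4 + 7.5)/5 = 46.4/5 = 9.28.
For a Normal prior and Normal likelihood with known variance, the posterior is Normal; its mode equals its mean, the precision-weighted average.
Prior precision 1/σ₀² = 1/4 = 0.25; data precision n/σ² = 5/16 = 0.3125.
θ̂ = (0.25·8 + 0.3125·9.28) / (0.25 + 0.3125) = 4.9/0.5625 = 392/45 ≈ 8.711.

θ̂_MAP = 8.711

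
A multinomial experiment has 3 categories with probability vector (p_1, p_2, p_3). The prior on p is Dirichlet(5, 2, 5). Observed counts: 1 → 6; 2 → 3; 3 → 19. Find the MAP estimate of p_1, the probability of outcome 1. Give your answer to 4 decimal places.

MAP estimate: 0.2703

The posterior is Dirichlet(αᵢ + nᵢ) = Dirichlet(11, 5, 24).
For a Dirichlet(a₁,…,a_K) with all aᵢ > 1, the mode has j-th component (aⱼ − 1)/(Σaᵢ − K).
Here Σaᵢ = 40 and K = 3, so p_1 = (11 − 1)/(40 − 3) = 10/37 ≈ 0.2703.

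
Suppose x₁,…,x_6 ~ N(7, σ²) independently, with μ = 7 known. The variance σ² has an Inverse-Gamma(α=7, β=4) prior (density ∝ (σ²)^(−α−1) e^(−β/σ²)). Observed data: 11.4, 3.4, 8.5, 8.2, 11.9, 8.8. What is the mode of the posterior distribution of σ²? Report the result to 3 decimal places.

Sum of squared deviations about the known mean: SS = (11.4−7)² + (3.4−7)² + (8.5−7)² + (8.2−7)² + (11.9−7)² + (8.8−7)² = 63.26.
The Normal likelihood contributes (σ²)^(−n/2) exp(−SS/(2σ²)), so the posterior is Inverse-Gamma(α + n/2, β + SS/2) = Inverse-Gamma(10, 35.63).
The mode of Inverse-Gamma(a, b) is b/(a+1) = 35.63/11 ≈ 3.239.

σ̂²_MAP = 3.239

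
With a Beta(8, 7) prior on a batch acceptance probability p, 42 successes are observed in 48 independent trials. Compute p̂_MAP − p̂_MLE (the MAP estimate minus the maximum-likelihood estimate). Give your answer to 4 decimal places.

Posterior is Beta(50, 13); MAP = (50−1)/(63−2) = 49/61 ≈ 0.80328.
MLE ignores the prior: p̂_MLE = k/n = 42/48 ≈ 0.87500.
Difference = 49/61 − 42/48 = -35/488 ≈ -0.0717.

MAP − MLE = -0.0717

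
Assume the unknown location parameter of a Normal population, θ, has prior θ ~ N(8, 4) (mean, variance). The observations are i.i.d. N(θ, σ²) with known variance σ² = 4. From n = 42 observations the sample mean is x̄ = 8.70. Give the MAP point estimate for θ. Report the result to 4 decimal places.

n = 42, x̄ = 8.70.
For a Normal prior and Normal likelihood with known variance, the posterior is Normal; its mode equals its mean, the precision-weighted average.
Prior precision 1/σ₀² = 1/4 = 0.25; data precision n/σ² = 42/4 = 10.5.
θ̂ = (0.25·8 + 10.5·8.7) / (0.25 + 10.5) = 93.35/10.75 = 1867/215 ≈ 8.6837.

θ̂_MAP = 8.6837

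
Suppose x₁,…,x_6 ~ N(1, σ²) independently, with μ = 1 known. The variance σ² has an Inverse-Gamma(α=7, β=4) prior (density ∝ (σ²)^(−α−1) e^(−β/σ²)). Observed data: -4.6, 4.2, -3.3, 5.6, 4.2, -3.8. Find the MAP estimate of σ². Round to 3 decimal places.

Sum of squared deviations about the known mean: SS = (-4.6−1)² + (4.2−1)² + (-3.3−1)² + (5.6−1)² + (4.2−1)² + (-3.8−1)² = 114.53.
The Normal likelihood contributes (σ²)^(−n/2) exp(−SS/(2σ²)), so the posterior is Inverse-Gamma(α + n/2, β + SS/2) = Inverse-Gamma(10, 61.265).
The mode of Inverse-Gamma(a, b) is b/(a+1) = 61.265/11 ≈ 5.570.

σ̂²_MAP = 5.570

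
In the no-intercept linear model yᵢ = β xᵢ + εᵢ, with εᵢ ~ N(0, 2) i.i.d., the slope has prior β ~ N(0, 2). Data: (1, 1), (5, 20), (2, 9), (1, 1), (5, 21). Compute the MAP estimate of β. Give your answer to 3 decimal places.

β̂_MAP = 3.947

log p(β | y) = −Σ(yᵢ − βxᵢ)²/(2·2) − β²/(2·2) + const.
Setting the derivative to zero: Σxᵢ(yᵢ − βxᵢ)/2 − β/2 = 0, so β = Σxᵢyᵢ / (Σxᵢ² + σ²/τ²).
Σxᵢyᵢ = 1·1 + 5·20 + 2·9 + 1·1 + 5·21 = 225; Σxᵢ² = 56; σ²/τ² = 1.
β̂_MAP = 225 / (56 + 1) = 225/57 ≈ 3.947.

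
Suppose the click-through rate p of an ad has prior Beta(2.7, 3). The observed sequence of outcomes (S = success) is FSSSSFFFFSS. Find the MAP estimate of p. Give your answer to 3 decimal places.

Prior: Beta(2.7, 3).
Data: 6 successes in 11 trials (from the sequence). The binomial likelihood contributes p^6(1−p)^5, so the posterior is Beta(2.7+6, 3+5) = Beta(8.7, 8).
For Beta(a, b) with a, b > 1 the mode is (a−1)/(a+b−2) = 7.7/14.7 ≈ 0.524.

p̂_MAP = 0.524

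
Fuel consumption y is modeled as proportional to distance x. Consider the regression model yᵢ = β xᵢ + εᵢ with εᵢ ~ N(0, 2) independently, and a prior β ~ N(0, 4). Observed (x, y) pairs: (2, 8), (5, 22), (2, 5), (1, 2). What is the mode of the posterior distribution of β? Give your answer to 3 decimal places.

log p(β | y) = −Σ(yᵢ − βxᵢ)²/(2·2) − β²/(2·4) + const.
Setting the derivative to zero: Σxᵢ(yᵢ − βxᵢ)/2 − β/4 = 0, so β = Σxᵢyᵢ / (Σxᵢ² + σ²/τ²).
Σxᵢyᵢ = 2·8 + 5·22 + 2·5 + 1·2 = 138; Σxᵢ² = 34; σ²/τ² = 0.5.
β̂_MAP = 138 / (34 + 0.5) = 138/34.5 ≈ 4.000.

β̂_MAP = 4.000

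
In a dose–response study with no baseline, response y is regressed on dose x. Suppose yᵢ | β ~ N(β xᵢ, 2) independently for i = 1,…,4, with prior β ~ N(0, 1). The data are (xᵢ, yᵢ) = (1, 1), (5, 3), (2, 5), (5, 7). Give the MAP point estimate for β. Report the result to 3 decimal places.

β̂_MAP = 1.070

log p(β | y) = −Σ(yᵢ − βxᵢ)²/(2·2) − β²/(2·1) + const.
Setting the derivative to zero: Σxᵢ(yᵢ − βxᵢ)/2 − β/1 = 0, so β = Σxᵢyᵢ / (Σxᵢ² + σ²/τ²).
Σxᵢyᵢ = 1·1 + 5·3 + 2·5 + 5·7 = 61; Σxᵢ² = 55; σ²/τ² = 2.
β̂_MAP = 61 / (55 + 2) = 61/57 ≈ 1.070.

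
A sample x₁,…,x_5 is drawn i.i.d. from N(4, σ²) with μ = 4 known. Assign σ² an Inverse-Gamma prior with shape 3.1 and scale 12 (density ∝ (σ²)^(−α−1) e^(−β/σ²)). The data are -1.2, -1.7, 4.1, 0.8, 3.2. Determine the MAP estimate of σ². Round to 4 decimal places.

Sum of squared deviations about the known mean: SS = (-1.2−4)² + (-1.7−4)² + (4.1−4)² + (0.8−4)² + (3.2−4)² = 70.42.
The Normal likelihood contributes (σ²)^(−n/2) exp(−SS/(2σ²)), so the posterior is Inverse-Gamma(α + n/2, β + SS/2) = Inverse-Gamma(5.6, 47.21).
The mode of Inverse-Gamma(a, b) is b/(a+1) = 47.21/6.6 ≈ 7.1530.

σ̂²_MAP = 7.1530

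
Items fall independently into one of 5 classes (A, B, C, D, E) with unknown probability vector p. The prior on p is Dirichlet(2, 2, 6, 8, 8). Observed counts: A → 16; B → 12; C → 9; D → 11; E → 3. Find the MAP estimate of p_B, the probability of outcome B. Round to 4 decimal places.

The posterior is Dirichlet(αᵢ + nᵢ) = Dirichlet(18, 14, 15, 19, 11).
For a Dirichlet(a₁,…,a_K) with all aᵢ > 1, the mode has j-th component (aⱼ − 1)/(Σaᵢ − K).
Here Σaᵢ = 77 and K = 5, so p_B = (14 − 1)/(77 − 5) = 13/72 ≈ 0.1806.

MAP estimate of p_B = 0.1806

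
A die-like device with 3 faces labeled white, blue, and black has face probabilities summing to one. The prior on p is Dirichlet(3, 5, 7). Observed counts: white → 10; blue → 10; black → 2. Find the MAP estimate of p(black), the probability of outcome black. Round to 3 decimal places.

MAP estimate of p(black) = 0.235

The posterior is Dirichlet(αᵢ + nᵢ) = Dirichlet(13, 15, 9).
For a Dirichlet(a₁,…,a_K) with all aᵢ > 1, the mode has j-th component (aⱼ − 1)/(Σaᵢ − K).
Here Σaᵢ = 37 and K = 3, so p(black) = (9 − 1)/(37 − 3) = 8/34 ≈ 0.235.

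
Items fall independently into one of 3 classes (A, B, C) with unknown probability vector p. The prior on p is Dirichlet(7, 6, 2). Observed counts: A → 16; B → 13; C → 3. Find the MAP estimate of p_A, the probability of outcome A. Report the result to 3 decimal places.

MAP estimate of p_A = 0.500

The posterior is Dirichlet(αᵢ + nᵢ) = Dirichlet(23, 19, 5).
For a Dirichlet(a₁,…,a_K) with all aᵢ > 1, the mode has j-th component (aⱼ − 1)/(Σaᵢ − K).
Here Σaᵢ = 47 and K = 3, so p_A = (23 − 1)/(47 − 3) = 22/44 ≈ 0.500.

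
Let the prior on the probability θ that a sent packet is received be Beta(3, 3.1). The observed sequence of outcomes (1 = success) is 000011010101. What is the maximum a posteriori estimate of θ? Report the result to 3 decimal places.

θ̂_MAP = 0.435

Prior: Beta(3, 3.1).
Data: 5 successes in 12 trials (from the sequence). The binomial likelihood contributes θ^5(1−θ)^7, so the posterior is Beta(3+5, 3.1+7) = Beta(8, 10.1).
For Beta(a, b) with a, b > 1 the mode is (a−1)/(a+b−2) = 7/16.1 ≈ 0.435.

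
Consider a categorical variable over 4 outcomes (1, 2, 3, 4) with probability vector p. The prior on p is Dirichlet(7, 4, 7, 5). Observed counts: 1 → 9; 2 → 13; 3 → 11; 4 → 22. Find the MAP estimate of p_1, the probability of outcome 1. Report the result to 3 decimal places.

The posterior is Dirichlet(αᵢ + nᵢ) = Dirichlet(16, 17, 18, 27).
For a Dirichlet(a₁,…,a_K) with all aᵢ > 1, the mode has j-th component (aⱼ − 1)/(Σaᵢ − K).
Here Σaᵢ = 78 and K = 4, so p_1 = (16 − 1)/(78 − 4) = 15/74 ≈ 0.203.

MAP estimate: 0.203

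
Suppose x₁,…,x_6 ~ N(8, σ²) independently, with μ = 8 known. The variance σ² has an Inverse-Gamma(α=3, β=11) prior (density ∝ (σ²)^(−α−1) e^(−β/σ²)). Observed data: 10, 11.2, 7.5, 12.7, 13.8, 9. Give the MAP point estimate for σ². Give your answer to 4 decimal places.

Sum of squared deviations about the known mean: SS = (10−8)² + (11.2−8)² + (7.5−8)² + (12.7−8)² + (13.8−8)² + (9−8)² = 71.22.
The Normal likelihood contributes (σ²)^(−n/2) exp(−SS/(2σ²)), so the posterior is Inverse-Gamma(α + n/2, β + SS/2) = Inverse-Gamma(6, 46.61).
The mode of Inverse-Gamma(a, b) is b/(a+1) = 46.61/7 ≈ 6.6586.

σ̂²_MAP = 6.6586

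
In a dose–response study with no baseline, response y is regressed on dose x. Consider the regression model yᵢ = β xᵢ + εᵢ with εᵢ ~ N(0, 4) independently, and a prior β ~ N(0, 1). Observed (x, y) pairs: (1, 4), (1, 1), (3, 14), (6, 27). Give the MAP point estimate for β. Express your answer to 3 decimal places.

log p(β | y) = −Σ(yᵢ − βxᵢ)²/(2·4) − β²/(2·1) + const.
Setting the derivative to zero: Σxᵢ(yᵢ − βxᵢ)/4 − β/1 = 0, so β = Σxᵢyᵢ / (Σxᵢ² + σ²/τ²).
Σxᵢyᵢ = 1·4 + 1·1 + 3·14 + 6·27 = 209; Σxᵢ² = 47; σ²/τ² = 4.
β̂_MAP = 209 / (47 + 4) = 209/51 ≈ 4.098.

β̂_MAP = 4.098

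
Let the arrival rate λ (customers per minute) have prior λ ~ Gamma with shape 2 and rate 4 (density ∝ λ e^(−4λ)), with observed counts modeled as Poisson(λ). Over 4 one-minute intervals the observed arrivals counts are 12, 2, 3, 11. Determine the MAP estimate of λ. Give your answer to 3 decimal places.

λ̂_MAP = 3.625

Σxᵢ = 12+2+3+11 = 28, with n = 4.
Posterior ∝ λe^(−4λ) · λ^28e^(−4λ) = λ^29e^(−8λ), i.e. Gamma(shape=30, rate=8).
The mode of a Gamma(a, b) with a ≥ 1 (shape–rate) is (a−1)/b = 29/8 ≈ 3.625.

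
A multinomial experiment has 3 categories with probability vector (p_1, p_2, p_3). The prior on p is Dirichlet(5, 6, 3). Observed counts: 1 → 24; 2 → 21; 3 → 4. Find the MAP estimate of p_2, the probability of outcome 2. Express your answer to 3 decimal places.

The posterior is Dirichlet(αᵢ + nᵢ) = Dirichlet(29, 27, 7).
For a Dirichlet(a₁,…,a_K) with all aᵢ > 1, the mode has j-th component (aⱼ − 1)/(Σaᵢ − K).
Here Σaᵢ = 63 and K = 3, so p_2 = (27 − 1)/(63 − 3) = 26/60 ≈ 0.433.

MAP estimate: 0.433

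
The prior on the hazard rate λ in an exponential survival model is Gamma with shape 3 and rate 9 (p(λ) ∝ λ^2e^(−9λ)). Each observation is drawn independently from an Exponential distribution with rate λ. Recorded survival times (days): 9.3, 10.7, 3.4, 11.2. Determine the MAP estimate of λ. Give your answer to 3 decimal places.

λ̂_MAP = 0.138

The Exponential(rate=λ) likelihood is ∝ λ^n e^(−λΣtᵢ). Here n = 4 and Σtᵢ = 9.3 + 10.7 + 3.4 + 11.2 = 34.6.
Posterior ∝ λ^2e^(−9λ) · λ^4e^(−34.6λ) = λ^6e^(−43.6λ), i.e. Gamma(7, 43.6).
Mode = (a−1)/b = 6/43.6 ≈ 0.138.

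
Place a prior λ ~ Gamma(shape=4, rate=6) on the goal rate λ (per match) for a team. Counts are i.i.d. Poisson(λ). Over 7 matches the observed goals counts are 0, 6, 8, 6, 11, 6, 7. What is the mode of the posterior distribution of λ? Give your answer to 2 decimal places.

λ̂_MAP = 3.62

Σxᵢ = 0+6+8+6+11+6+7 = 44, with n = 7.
Posterior ∝ λ^3e^(−6λ) · λ^44e^(−7λ) = λ^47e^(−13λ), i.e. Gamma(shape=48, rate=13).
The mode of a Gamma(a, b) with a ≥ 1 (shape–rate) is (a−1)/b = 47/13 ≈ 3.62.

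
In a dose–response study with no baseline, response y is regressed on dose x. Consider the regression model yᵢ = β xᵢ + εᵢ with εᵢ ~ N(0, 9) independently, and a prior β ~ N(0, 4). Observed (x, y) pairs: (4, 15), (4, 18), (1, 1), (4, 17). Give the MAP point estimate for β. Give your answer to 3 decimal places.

β̂_MAP = 3.922

log p(β | y) = −Σ(yᵢ − βxᵢ)²/(2·9) − β²/(2·4) + const.
Setting the derivative to zero: Σxᵢ(yᵢ − βxᵢ)/9 − β/4 = 0, so β = Σxᵢyᵢ / (Σxᵢ² + σ²/τ²).
Σxᵢyᵢ = 4·15 + 4·18 + 1·1 + 4·17 = 201; Σxᵢ² = 49; σ²/τ² = 2.25.
β̂_MAP = 201 / (49 + 2.25) = 201/51.25 ≈ 3.922.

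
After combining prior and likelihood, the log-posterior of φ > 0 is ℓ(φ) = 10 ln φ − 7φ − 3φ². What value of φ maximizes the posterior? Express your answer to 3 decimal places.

φ̂_MAP = 0.833

ℓ'(φ) = 10/φ − 7 − 6φ. Setting this to zero and multiplying by φ: 6φ² + 7φ − 10 = 0.
φ = (−7 + √(7² + 4·6·10)) / (2·6) = (−7 + √289) / 12 = (−7 + 17)/12 = 5/6.
ℓ''(φ) = −10/φ² − 6 < 0, confirming a maximum.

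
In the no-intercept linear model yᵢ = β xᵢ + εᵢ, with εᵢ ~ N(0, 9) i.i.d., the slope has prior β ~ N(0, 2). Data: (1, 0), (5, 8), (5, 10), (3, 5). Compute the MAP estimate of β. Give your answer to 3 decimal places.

log p(β | y) = −Σ(yᵢ − βxᵢ)²/(2·9) − β²/(2·2) + const.
Setting the derivative to zero: Σxᵢ(yᵢ − βxᵢ)/9 − β/2 = 0, so β = Σxᵢyᵢ / (Σxᵢ² + σ²/τ²).
Σxᵢyᵢ = 1·0 + 5·8 + 5·10 + 3·5 = 105; Σxᵢ² = 60; σ²/τ² = 4.5.
β̂_MAP = 105 / (60 + 4.5) = 105/64.5 ≈ 1.628.

β̂_MAP = 1.628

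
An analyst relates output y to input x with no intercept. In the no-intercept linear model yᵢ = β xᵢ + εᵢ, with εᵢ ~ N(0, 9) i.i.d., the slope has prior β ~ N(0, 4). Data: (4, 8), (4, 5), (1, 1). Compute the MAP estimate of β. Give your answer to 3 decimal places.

β̂_MAP = 1.504

log p(β | y) = −Σ(yᵢ − βxᵢ)²/(2·9) − β²/(2·4) + const.
Setting the derivative to zero: Σxᵢ(yᵢ − βxᵢ)/9 − β/4 = 0, so β = Σxᵢyᵢ / (Σxᵢ² + σ²/τ²).
Σxᵢyᵢ = 4·8 + 4·5 + 1·1 = 53; Σxᵢ² = 33; σ²/τ² = 2.25.
β̂_MAP = 53 / (33 + 2.25) = 53/35.25 ≈ 1.504.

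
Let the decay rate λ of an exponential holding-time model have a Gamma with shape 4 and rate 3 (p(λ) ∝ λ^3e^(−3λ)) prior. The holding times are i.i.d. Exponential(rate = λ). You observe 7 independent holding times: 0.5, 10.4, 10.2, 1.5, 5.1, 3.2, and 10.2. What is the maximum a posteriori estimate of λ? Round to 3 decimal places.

λ̂_MAP = 0.227

The Exponential(rate=λ) likelihood is ∝ λ^n e^(−λΣtᵢ). Here n = 7 and Σtᵢ = 0.5 + 10.4 + 10.2 + 1.5 + 5.1 + 3.2 + 10.2 = 41.1.
Posterior ∝ λ^3e^(−3λ) · λ^7e^(−41.1λ) = λ^10e^(−44.1λ), i.e. Gamma(11, 44.1).
Mode = (a−1)/b = 10/44.1 ≈ 0.227.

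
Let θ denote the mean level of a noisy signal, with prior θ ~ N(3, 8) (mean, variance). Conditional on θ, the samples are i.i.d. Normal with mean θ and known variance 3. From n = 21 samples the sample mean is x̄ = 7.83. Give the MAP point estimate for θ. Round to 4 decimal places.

n = 21, x̄ = 7.83.
For a Normal prior and Normal likelihood with known variance, the posterior is Normal; its mode equals its mean, the precision-weighted average.
Prior precision 1/σ₀² = 1/8 = 0.125; data precision n/σ² = 21/3 = 7.
θ̂ = (0.125·3 + 7·7.83) / (0.125 + 7) = 55.185/7.125 = 3679/475 ≈ 7.7453.

θ̂_MAP = 7.7453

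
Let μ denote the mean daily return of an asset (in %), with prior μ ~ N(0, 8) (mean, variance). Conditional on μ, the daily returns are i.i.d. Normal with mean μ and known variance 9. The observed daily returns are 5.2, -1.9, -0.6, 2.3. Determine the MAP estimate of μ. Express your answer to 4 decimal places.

n = 4; x̄ = (5.2 + (-1.9) + (-0.6) + 2.3)/4 = 5/4 = 1.25.
For a Normal prior and Normal likelihood with known variance, the posterior is Normal; its mode equals its mean, the precision-weighted average.
Prior precision 1/σ₀² = 1/8 = 0.125; data precision n/σ² = 4/9.
μ̂ = (0.125·0 + (4/9)·1.25) / (0.125 + 4/9) = (5/9)/(41/72) = 40/41 ≈ 0.9756.

μ̂_MAP = 0.9756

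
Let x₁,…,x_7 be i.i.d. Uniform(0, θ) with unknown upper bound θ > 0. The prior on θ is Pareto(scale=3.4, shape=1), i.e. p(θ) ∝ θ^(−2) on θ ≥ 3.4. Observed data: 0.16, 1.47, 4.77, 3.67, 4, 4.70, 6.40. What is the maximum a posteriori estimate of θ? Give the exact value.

θ̂_MAP = 6.40

The Uniform(0, θ) likelihood is θ^(−n) for θ ≥ max(xᵢ), zero otherwise. Here max(xᵢ) = 6.40.
Posterior ∝ θ^(−2) · θ^(−7) = θ^(−9) on θ ≥ max(3.4, 6.40) = 6.40.
This density is strictly decreasing in θ, so the posterior mode lies at the lower boundary of the support.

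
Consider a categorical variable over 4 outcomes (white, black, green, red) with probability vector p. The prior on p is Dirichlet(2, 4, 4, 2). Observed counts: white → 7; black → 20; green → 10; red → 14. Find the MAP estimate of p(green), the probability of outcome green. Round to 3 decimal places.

The posterior is Dirichlet(αᵢ + nᵢ) = Dirichlet(9, 24, 14, 16).
For a Dirichlet(a₁,…,a_K) with all aᵢ > 1, the mode has j-th component (aⱼ − 1)/(Σaᵢ − K).
Here Σaᵢ = 63 and K = 4, so p(green) = (14 − 1)/(63 − 4) = 13/59 ≈ 0.220.

MAP estimate of p(green) = 0.220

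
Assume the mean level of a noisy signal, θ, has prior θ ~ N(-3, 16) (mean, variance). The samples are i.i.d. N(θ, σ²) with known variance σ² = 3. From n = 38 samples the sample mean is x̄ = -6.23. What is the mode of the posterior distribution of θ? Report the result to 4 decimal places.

θ̂_MAP = -6.2141

n = 38, x̄ = -6.23.
For a Normal prior and Normal likelihood with known variance, the posterior is Normal; its mode equals its mean, the precision-weighted average.
Prior precision 1/σ₀² = 1/16 = 0.0625; data precision n/σ² = 38/3.
θ̂ = (0.0625·(-3) + (38/3)·(-6.23)) / (0.0625 + 38/3) = (-94921/1200)/(611/48) = -94921/15275 ≈ -6.2141.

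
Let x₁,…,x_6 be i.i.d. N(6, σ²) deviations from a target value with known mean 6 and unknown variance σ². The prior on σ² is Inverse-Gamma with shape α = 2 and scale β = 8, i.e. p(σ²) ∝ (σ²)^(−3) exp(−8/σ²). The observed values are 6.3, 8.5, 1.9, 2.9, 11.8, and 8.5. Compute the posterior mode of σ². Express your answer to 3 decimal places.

σ̂²_MAP = 7.388

Sum of squared deviations about the known mean: SS = (6.3−6)² + (8.5−6)² + (1.9−6)² + (2.9−6)² + (11.8−6)² + (8.5−6)² = 72.65.
The Normal likelihood contributes (σ²)^(−n/2) exp(−SS/(2σ²)), so the posterior is Inverse-Gamma(α + n/2, β + SS/2) = Inverse-Gamma(5, 44.325).
The mode of Inverse-Gamma(a, b) is b/(a+1) = 44.325/6 ≈ 7.388.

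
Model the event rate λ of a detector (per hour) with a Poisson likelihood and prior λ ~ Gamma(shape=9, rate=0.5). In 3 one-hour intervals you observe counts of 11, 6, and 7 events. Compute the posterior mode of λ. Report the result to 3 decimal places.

λ̂_MAP = 9.143

Σxᵢ = 11+6+7 = 24, with n = 3.
Posterior ∝ λ^8e^(−0.5λ) · λ^24e^(−3λ) = λ^32e^(−3.5λ), i.e. Gamma(shape=33, rate=3.5).
The mode of a Gamma(a, b) with a ≥ 1 (shape–rate) is (a−1)/b = 32/3.5 ≈ 9.143.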